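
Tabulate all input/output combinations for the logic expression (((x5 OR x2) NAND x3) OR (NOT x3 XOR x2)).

x2 | x3 | x5 | Output
---------------------
0 | 0 | 0 | 1
0 | 0 | 1 | 1
0 | 1 | 0 | 1
0 | 1 | 1 | 0
1 | 0 | 0 | 1
1 | 0 | 1 | 1
1 | 1 | 0 | 1
1 | 1 | 1 | 1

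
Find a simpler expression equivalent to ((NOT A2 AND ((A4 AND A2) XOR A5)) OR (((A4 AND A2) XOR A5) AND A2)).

By distribution ((E AND v) OR (E AND NOT v) = E):
= ((A4 AND A2) XOR A5)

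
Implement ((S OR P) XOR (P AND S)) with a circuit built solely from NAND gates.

((((S NAND S) NAND (P NAND P)) NAND (((S NAND S) NAND (P NAND P)) NAND ((P NAND S) NAND (P NAND S)))) NAND (((P NAND S) NAND (P NAND S)) NAND (((S NAND S) NAND (P NAND P)) NAND ((P NAND S) NAND (P NAND S)))))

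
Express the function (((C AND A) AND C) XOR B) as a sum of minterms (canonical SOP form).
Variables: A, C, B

Σm(1, 3, 5, 6) = (NOT A AND NOT C AND B) OR (NOT A AND C AND B) OR (A AND NOT C AND B) OR (A AND C AND NOT B)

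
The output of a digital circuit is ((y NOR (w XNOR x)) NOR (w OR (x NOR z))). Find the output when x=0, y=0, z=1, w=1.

Substituting: ((0 NOR (1 XNOR 0)) NOR (1 OR (0 NOR 1)))
= 0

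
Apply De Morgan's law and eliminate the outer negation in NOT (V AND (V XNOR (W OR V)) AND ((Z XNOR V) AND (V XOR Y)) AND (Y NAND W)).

NOT V OR NOT (V XNOR (W OR V)) OR NOT ((Z XNOR V) AND (V XOR Y)) OR NOT (Y NAND W)
De Morgan's: NOT(AND of terms) = OR of negations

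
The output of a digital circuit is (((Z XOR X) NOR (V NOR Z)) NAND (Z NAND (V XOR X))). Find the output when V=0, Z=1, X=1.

Substituting: (((1 XOR 1) NOR (0 NOR 1)) NAND (1 NAND (0 XOR 1)))
= 1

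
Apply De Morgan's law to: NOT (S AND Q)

NOT S OR NOT Q
De Morgan's: NOT(AND of terms) = OR of negations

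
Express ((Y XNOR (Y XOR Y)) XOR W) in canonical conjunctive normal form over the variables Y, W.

(Y OR NOT W) AND (NOT Y OR W)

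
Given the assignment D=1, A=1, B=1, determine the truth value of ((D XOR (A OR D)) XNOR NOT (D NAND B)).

Substituting: ((1 XOR (1 OR 1)) XNOR NOT (1 NAND 1))
= 0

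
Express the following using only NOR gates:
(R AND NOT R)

((R NOR R) NOR ((R NOR R) NOR (R NOR R)))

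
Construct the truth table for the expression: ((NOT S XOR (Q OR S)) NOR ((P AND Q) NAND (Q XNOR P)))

P | Q | S | Output
------------------
0 | 0 | 0 | 0
0 | 0 | 1 | 0
0 | 1 | 0 | 0
0 | 1 | 1 | 0
1 | 0 | 0 | 0
1 | 0 | 1 | 0
1 | 1 | 0 | 1
1 | 1 | 1 | 0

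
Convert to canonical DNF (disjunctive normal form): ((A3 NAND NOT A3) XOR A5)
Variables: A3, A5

(NOT A3 AND NOT A5) OR (A3 AND NOT A5)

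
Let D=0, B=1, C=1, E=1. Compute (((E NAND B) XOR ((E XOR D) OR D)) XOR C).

Substituting: (((1 NAND 1) XOR ((1 XOR 0) OR 0)) XOR 1)
= 0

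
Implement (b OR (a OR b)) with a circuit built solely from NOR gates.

((b NOR ((a NOR b) NOR (a NOR b))) NOR (b NOR ((a NOR b) NOR (a NOR b))))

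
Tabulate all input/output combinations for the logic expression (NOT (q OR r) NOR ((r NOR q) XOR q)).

r | q | Output
--------------
0 | 0 | 0
0 | 1 | 0
1 | 0 | 1
1 | 1 | 0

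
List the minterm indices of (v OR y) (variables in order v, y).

Σm(1, 2, 3) = (NOT v AND y) OR (v AND NOT y) OR (v AND y)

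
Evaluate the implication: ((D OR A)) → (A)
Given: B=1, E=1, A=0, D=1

Antecedent ((D OR A)) = 1; consequent (A) = 0.
1 → 0 = 0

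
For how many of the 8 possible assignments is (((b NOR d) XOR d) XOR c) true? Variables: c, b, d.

Satisfying assignments: (0,0,0), (0,0,1), (0,1,1), (1,1,0)
Count: 4 out of 8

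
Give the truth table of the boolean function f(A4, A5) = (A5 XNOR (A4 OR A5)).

A4 | A5 | Output
----------------
0 | 0 | 1
0 | 1 | 1
1 | 0 | 0
1 | 1 | 1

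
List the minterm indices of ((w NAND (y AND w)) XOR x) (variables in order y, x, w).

Σm(0, 1, 4, 7) = (NOT y AND NOT x AND NOT w) OR (NOT y AND NOT x AND w) OR (y AND NOT x AND NOT w) OR (y AND x AND w)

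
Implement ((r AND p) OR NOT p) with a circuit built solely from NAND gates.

((((r NAND p) NAND (r NAND p)) NAND ((r NAND p) NAND (r NAND p))) NAND ((p NAND p) NAND (p NAND p)))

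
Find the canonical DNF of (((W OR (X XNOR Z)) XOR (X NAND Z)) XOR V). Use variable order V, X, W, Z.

(NOT V AND NOT X AND NOT W AND Z) OR (NOT V AND X AND NOT W AND NOT Z) OR (NOT V AND X AND NOT W AND Z) OR (NOT V AND X AND W AND Z) OR (V AND NOT X AND NOT W AND NOT Z) OR (V AND NOT X AND W AND NOT Z) OR (V AND NOT X AND W AND Z) OR (V AND X AND W AND NOT Z)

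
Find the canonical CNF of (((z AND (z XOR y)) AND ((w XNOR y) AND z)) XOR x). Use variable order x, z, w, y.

(x OR z OR w OR y) AND (x OR z OR w OR NOT y) AND (x OR z OR NOT w OR y) AND (x OR z OR NOT w OR NOT y) AND (x OR NOT z OR w OR NOT y) AND (x OR NOT z OR NOT w OR y) AND (x OR NOT z OR NOT w OR NOT y) AND (NOT x OR NOT z OR w OR y)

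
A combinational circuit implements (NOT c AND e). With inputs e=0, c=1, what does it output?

Substituting: (NOT 1 AND 0)
= 0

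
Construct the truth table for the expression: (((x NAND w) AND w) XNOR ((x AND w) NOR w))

w | x | Output
--------------
0 | 0 | 0
0 | 1 | 0
1 | 0 | 0
1 | 1 | 1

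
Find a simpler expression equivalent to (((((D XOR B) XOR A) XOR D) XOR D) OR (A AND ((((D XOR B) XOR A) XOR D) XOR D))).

By absorption (E OR (E AND v) = E) then XOR self-cancellation ((E XOR v) XOR v = E):
= ((D XOR B) XOR A)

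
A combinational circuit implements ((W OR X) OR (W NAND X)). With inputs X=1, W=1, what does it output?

Substituting: ((1 OR 1) OR (1 NAND 1))
= 1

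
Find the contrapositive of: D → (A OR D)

Contrapositive: NOT (A OR D) → NOT D
Note: A statement and its contrapositive are logically equivalent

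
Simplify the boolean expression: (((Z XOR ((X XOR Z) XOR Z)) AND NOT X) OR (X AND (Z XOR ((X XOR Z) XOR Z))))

By distribution ((E AND v) OR (E AND NOT v) = E) then XOR self-cancellation ((E XOR v) XOR v = E):
= (X XOR Z)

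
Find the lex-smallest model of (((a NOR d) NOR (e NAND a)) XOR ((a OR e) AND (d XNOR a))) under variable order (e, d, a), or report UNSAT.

e=0, d=1, a=1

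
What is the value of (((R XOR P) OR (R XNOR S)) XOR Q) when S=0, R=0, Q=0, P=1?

Substituting: (((0 XOR 1) OR (0 XNOR 0)) XOR 0)
= 1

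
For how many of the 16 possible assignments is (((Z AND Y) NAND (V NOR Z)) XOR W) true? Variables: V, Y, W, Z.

Satisfying assignments: (0,0,0,0), (0,0,0,1), (0,1,0,0), (0,1,0,1), (1,0,0,0), (1,0,0,1), (1,1,0,0), (1,1,0,1)
Count: 8 out of 16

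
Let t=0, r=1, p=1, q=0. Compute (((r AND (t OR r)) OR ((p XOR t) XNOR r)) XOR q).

Substituting: (((1 AND (0 OR 1)) OR ((1 XOR 0) XNOR 1)) XOR 0)
= 1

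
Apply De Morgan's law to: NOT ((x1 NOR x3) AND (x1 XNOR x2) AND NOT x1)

NOT (x1 NOR x3) OR NOT (x1 XNOR x2) OR x1
De Morgan's: NOT(AND of terms) = OR of negations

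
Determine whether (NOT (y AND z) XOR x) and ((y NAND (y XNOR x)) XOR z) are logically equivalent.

No. Counterexample: with y=0, z=0, x=1, Expression 1 = 0 but Expression 2 = 1.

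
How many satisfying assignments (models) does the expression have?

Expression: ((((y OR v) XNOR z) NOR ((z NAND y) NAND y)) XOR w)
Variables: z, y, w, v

Satisfying assignments: (0,0,1,0), (0,0,1,1), (0,1,0,0), (0,1,0,1), (1,0,1,0), (1,0,1,1), (1,1,1,0), (1,1,1,1)
Count: 8 out of 16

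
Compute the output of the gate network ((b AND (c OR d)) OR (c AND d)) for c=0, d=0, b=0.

Substituting: ((0 AND (0 OR 0)) OR (0 AND 0))
= 0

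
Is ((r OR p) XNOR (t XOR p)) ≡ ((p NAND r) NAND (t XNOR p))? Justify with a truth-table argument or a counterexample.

No. Counterexample: with r=0, p=0, t=0, Expression 1 = 1 but Expression 2 = 0.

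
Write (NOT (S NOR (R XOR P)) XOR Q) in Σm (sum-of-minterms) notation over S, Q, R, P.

Σm(1, 2, 4, 7, 8, 9, 10, 11) = (NOT S AND NOT Q AND NOT R AND P) OR (NOT S AND NOT Q AND R AND NOT P) OR (NOT S AND Q AND NOT R AND NOT P) OR (NOT S AND Q AND R AND P) OR (S AND NOT Q AND NOT R AND NOT P) OR (S AND NOT Q AND NOT R AND P) OR (S AND NOT Q AND R AND NOT P) OR (S AND NOT Q AND R AND P)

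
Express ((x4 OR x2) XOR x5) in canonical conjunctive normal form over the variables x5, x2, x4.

(x5 OR x2 OR x4) AND (NOT x5 OR x2 OR NOT x4) AND (NOT x5 OR NOT x2 OR x4) AND (NOT x5 OR NOT x2 OR NOT x4)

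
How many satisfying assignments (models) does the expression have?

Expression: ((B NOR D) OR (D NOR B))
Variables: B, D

Satisfying assignments: (0,0)
Count: 1 out of 4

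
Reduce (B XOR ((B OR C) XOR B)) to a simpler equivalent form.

By XOR self-cancellation ((E XOR v) XOR v = E):
= (B OR C)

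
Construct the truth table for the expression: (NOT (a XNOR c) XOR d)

a | c | d | Output
------------------
0 | 0 | 0 | 0
0 | 0 | 1 | 1
0 | 1 | 0 | 1
0 | 1 | 1 | 0
1 | 0 | 0 | 1
1 | 0 | 1 | 0
1 | 1 | 0 | 0
1 | 1 | 1 | 1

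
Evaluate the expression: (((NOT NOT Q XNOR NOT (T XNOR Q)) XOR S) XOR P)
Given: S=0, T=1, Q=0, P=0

Substituting: (((NOT NOT 0 XNOR NOT (1 XNOR 0)) XOR 0) XOR 0)
= 0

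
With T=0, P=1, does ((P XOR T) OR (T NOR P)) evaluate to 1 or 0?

Substituting: ((1 XOR 0) OR (0 NOR 1))
= 1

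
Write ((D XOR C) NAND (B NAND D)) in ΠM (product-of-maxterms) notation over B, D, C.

ΠM(1, 2, 5) = (B OR D OR NOT C) AND (B OR NOT D OR C) AND (NOT B OR D OR NOT C)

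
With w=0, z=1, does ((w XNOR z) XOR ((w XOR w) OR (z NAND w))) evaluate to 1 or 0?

Substituting: ((0 XNOR 1) XOR ((0 XOR 0) OR (1 NAND 0)))
= 1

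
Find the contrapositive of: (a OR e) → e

Contrapositive: NOT e → NOT (a OR e)
Note: A statement and its contrapositive are logically equivalent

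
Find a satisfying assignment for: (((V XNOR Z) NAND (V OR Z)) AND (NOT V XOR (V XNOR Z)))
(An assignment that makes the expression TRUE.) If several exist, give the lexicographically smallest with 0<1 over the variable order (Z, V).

Z=1, V=0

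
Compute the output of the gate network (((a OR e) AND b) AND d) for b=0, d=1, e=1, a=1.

Substituting: (((1 OR 1) AND 0) AND 1)
= 0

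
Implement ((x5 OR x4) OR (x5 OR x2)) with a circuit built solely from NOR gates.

((((x5 NOR x4) NOR (x5 NOR x4)) NOR ((x5 NOR x2) NOR (x5 NOR x2))) NOR (((x5 NOR x4) NOR (x5 NOR x4)) NOR ((x5 NOR x2) NOR (x5 NOR x2))))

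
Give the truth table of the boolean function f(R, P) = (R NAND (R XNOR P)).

R | P | Output
--------------
0 | 0 | 1
0 | 1 | 1
1 | 0 | 1
1 | 1 | 0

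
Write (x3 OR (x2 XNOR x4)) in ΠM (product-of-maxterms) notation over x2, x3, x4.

ΠM(1, 4) = (x2 OR x3 OR NOT x4) AND (NOT x2 OR x3 OR x4)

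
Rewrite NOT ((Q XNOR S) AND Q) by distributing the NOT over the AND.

NOT (Q XNOR S) OR NOT Q
De Morgan's: NOT(AND of terms) = OR of negations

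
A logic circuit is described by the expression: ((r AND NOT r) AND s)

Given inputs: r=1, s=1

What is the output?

Substituting: ((1 AND NOT 1) AND 1)
= 0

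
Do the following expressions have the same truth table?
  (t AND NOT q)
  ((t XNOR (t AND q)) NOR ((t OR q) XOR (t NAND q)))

Yes, they are equivalent — the two output columns agree on all 4 assignments:
t | q | Expression 1 | Expression 2
-----------------------------------
0 | 0 | 0 | 0
0 | 1 | 0 | 0
1 | 0 | 1 | 1
1 | 1 | 0 | 0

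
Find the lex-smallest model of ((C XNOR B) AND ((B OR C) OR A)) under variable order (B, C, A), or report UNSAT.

B=0, C=0, A=1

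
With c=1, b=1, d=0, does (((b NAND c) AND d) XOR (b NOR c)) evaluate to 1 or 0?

Substituting: (((1 NAND 1) AND 0) XOR (1 NOR 1))
= 0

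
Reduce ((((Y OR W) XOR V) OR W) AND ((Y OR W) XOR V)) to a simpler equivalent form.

By absorption (E AND (E OR v) = E):
= ((Y OR W) XOR V)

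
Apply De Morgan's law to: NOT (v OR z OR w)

NOT v AND NOT z AND NOT w
De Morgan's: NOT(OR of terms) = AND of negations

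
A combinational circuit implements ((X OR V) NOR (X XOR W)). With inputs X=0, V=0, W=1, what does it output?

Substituting: ((0 OR 0) NOR (0 XOR 1))
= 0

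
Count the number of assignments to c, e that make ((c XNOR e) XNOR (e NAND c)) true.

Satisfying assignments: (0,0)
Count: 1 out of 4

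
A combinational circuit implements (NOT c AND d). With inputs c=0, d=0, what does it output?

Substituting: (NOT 0 AND 0)
= 0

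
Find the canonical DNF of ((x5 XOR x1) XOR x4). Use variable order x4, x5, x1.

(NOT x4 AND NOT x5 AND x1) OR (NOT x4 AND x5 AND NOT x1) OR (x4 AND NOT x5 AND NOT x1) OR (x4 AND x5 AND x1)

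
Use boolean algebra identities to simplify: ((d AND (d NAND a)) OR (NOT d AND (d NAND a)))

By distribution ((E AND v) OR (E AND NOT v) = E):
= (d NAND a)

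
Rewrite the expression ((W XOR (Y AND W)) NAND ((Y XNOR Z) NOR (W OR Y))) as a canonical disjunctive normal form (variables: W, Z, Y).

(NOT W AND NOT Z AND NOT Y) OR (NOT W AND NOT Z AND Y) OR (NOT W AND Z AND NOT Y) OR (NOT W AND Z AND Y) OR (W AND NOT Z AND NOT Y) OR (W AND NOT Z AND Y) OR (W AND Z AND NOT Y) OR (W AND Z AND Y)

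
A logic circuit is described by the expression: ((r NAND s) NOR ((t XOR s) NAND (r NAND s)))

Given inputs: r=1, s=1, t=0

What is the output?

Substituting: ((1 NAND 1) NOR ((0 XOR 1) NAND (1 NAND 1)))
= 0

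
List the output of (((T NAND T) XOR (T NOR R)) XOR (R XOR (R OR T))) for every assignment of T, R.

T | R | Output
--------------
0 | 0 | 0
0 | 1 | 1
1 | 0 | 1
1 | 1 | 0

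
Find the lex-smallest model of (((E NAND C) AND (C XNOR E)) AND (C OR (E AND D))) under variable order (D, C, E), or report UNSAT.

UNSATISFIABLE - no assignment makes this expression true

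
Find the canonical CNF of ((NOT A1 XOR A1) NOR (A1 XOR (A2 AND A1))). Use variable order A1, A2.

(A1 OR A2) AND (A1 OR NOT A2) AND (NOT A1 OR A2) AND (NOT A1 OR NOT A2)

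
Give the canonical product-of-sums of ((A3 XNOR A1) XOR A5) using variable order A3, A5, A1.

ΠM(1, 2, 4, 7) = (A3 OR A5 OR NOT A1) AND (A3 OR NOT A5 OR A1) AND (NOT A3 OR A5 OR A1) AND (NOT A3 OR NOT A5 OR NOT A1)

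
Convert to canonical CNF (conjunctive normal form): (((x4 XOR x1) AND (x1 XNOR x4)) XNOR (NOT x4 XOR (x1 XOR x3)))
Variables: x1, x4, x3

(x1 OR x4 OR x3) AND (x1 OR NOT x4 OR NOT x3) AND (NOT x1 OR x4 OR NOT x3) AND (NOT x1 OR NOT x4 OR x3)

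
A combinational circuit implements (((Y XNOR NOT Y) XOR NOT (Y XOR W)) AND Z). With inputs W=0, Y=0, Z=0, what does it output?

Substituting: (((0 XNOR NOT 0) XOR NOT (0 XOR 0)) AND 0)
= 0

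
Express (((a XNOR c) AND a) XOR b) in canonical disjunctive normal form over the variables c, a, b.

(NOT c AND NOT a AND b) OR (NOT c AND a AND b) OR (c AND NOT a AND b) OR (c AND a AND NOT b)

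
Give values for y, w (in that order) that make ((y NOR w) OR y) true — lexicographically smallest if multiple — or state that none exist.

y=0, w=0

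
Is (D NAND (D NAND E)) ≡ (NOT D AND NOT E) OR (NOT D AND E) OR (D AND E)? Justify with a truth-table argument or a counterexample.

Yes, they are equivalent — the two output columns agree on all 4 assignments:
D | E | Expression 1 | Expression 2
-----------------------------------
0 | 0 | 1 | 1
0 | 1 | 1 | 1
1 | 0 | 0 | 0
1 | 1 | 1 | 1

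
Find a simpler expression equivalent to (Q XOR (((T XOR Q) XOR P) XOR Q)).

By XOR self-cancellation ((E XOR v) XOR v = E):
= ((T XOR Q) XOR P)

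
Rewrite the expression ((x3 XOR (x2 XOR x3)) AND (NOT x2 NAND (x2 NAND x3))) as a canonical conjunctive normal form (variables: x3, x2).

(x3 OR x2) AND (NOT x3 OR x2)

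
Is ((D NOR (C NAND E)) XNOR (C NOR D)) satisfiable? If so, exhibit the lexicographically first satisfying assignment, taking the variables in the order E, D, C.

E=0, D=0, C=1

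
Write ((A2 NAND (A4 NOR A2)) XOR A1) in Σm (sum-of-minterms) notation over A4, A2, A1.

Σm(0, 2, 4, 6) = (NOT A4 AND NOT A2 AND NOT A1) OR (NOT A4 AND A2 AND NOT A1) OR (A4 AND NOT A2 AND NOT A1) OR (A4 AND A2 AND NOT A1)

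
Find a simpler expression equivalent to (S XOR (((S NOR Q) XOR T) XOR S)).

By XOR self-cancellation ((E XOR v) XOR v = E):
= ((S NOR Q) XOR T)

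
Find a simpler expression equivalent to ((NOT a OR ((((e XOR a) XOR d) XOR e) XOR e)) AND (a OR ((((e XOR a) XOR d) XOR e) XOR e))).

By distribution ((E OR v) AND (E OR NOT v) = E) then XOR self-cancellation ((E XOR v) XOR v = E):
= ((e XOR a) XOR d)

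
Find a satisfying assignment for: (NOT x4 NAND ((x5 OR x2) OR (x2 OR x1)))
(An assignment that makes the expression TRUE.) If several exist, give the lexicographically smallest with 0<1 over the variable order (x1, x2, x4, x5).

x1=0, x2=0, x4=0, x5=0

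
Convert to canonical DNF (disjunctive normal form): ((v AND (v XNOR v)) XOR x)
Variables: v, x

(NOT v AND x) OR (v AND NOT x)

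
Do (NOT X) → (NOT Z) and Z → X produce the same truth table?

Yes, Contrapositive is always equivalent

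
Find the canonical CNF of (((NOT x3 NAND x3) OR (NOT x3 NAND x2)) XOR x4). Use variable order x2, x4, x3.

(x2 OR NOT x4 OR x3) AND (x2 OR NOT x4 OR NOT x3) AND (NOT x2 OR NOT x4 OR x3) AND (NOT x2 OR NOT x4 OR NOT x3)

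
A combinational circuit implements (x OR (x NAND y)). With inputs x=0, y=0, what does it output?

Substituting: (0 OR (0 NAND 0))
= 1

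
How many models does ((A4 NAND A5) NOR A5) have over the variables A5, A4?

No assignment satisfies the expression.
Count: 0 out of 4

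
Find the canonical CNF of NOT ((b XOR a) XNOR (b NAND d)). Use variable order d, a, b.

(d OR a OR NOT b) AND (d OR NOT a OR b) AND (NOT d OR NOT a OR b) AND (NOT d OR NOT a OR NOT b)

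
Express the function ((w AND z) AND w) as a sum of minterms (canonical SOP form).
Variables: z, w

Σm(3) = (z AND w)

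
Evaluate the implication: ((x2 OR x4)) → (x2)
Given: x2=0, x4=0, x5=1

Antecedent ((x2 OR x4)) = 0; consequent (x2) = 0.
0 → 0 = 1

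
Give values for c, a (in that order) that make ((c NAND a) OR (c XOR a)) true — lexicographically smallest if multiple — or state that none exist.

c=0, a=0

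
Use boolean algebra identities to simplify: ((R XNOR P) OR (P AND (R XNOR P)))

By absorption (E OR (E AND v) = E):
= (R XNOR P)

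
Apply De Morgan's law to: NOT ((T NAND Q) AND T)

NOT (T NAND Q) OR NOT T
De Morgan's: NOT(AND of terms) = OR of negations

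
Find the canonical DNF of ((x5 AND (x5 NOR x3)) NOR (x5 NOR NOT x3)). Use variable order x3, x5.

(NOT x3 AND NOT x5) OR (NOT x3 AND x5) OR (x3 AND x5)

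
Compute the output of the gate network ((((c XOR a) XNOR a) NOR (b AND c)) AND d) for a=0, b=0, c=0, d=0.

Substituting: ((((0 XOR 0) XNOR 0) NOR (0 AND 0)) AND 0)
= 0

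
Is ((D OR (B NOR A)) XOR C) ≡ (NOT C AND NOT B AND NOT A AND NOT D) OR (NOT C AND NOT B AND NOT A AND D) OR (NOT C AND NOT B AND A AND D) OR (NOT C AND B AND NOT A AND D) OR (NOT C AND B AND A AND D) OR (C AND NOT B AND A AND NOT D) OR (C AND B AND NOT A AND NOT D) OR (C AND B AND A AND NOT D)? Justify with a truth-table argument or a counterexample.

Yes, they are equivalent — the two output columns agree on all 16 assignments:
C | B | A | D | Expression 1 | Expression 2
-------------------------------------------
0 | 0 | 0 | 0 | 1 | 1
0 | 0 | 0 | 1 | 1 | 1
0 | 0 | 1 | 0 | 0 | 0
0 | 0 | 1 | 1 | 1 | 1
0 | 1 | 0 | 0 | 0 | 0
0 | 1 | 0 | 1 | 1 | 1
0 | 1 | 1 | 0 | 0 | 0
0 | 1 | 1 | 1 | 1 | 1
1 | 0 | 0 | 0 | 0 | 0
1 | 0 | 0 | 1 | 0 | 0
1 | 0 | 1 | 0 | 1 | 1
1 | 0 | 1 | 1 | 0 | 0
1 | 1 | 0 | 0 | 1 | 1
1 | 1 | 0 | 1 | 0 | 0
1 | 1 | 1 | 0 | 1 | 1
1 | 1 | 1 | 1 | 0 | 0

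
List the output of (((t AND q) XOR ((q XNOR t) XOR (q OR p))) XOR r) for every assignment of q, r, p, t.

q | r | p | t | Output
----------------------
0 | 0 | 0 | 0 | 1
0 | 0 | 0 | 1 | 0
0 | 0 | 1 | 0 | 0
0 | 0 | 1 | 1 | 1
0 | 1 | 0 | 0 | 0
0 | 1 | 0 | 1 | 1
0 | 1 | 1 | 0 | 1
0 | 1 | 1 | 1 | 0
1 | 0 | 0 | 0 | 1
1 | 0 | 0 | 1 | 1
1 | 0 | 1 | 0 | 1
1 | 0 | 1 | 1 | 1
1 | 1 | 0 | 0 | 0
1 | 1 | 0 | 1 | 0
1 | 1 | 1 | 0 | 0
1 | 1 | 1 | 1 | 0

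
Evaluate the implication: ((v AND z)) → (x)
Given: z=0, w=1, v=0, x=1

Antecedent ((v AND z)) = 0; consequent (x) = 1.
0 → 1 = 1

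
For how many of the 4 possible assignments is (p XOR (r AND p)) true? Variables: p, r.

Satisfying assignments: (1,0)
Count: 1 out of 4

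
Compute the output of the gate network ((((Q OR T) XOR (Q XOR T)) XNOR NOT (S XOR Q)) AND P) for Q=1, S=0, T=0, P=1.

Substituting: ((((1 OR 0) XOR (1 XOR 0)) XNOR NOT (0 XOR 1)) AND 1)
= 1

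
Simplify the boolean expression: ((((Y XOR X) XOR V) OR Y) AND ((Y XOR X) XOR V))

By absorption (E AND (E OR v) = E):
= ((Y XOR X) XOR V)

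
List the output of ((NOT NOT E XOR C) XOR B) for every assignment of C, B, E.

C | B | E | Output
------------------
0 | 0 | 0 | 0
0 | 0 | 1 | 1
0 | 1 | 0 | 1
0 | 1 | 1 | 0
1 | 0 | 0 | 1
1 | 0 | 1 | 0
1 | 1 | 0 | 0
1 | 1 | 1 | 1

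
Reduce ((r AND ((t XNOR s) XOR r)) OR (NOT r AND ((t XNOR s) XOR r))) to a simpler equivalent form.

By distribution ((E AND v) OR (E AND NOT v) = E):
= ((t XNOR s) XOR r)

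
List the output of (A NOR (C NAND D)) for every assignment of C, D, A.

C | D | A | Output
------------------
0 | 0 | 0 | 0
0 | 0 | 1 | 0
0 | 1 | 0 | 0
0 | 1 | 1 | 0
1 | 0 | 0 | 0
1 | 0 | 1 | 0
1 | 1 | 0 | 1
1 | 1 | 1 | 0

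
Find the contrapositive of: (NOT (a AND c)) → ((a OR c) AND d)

Contrapositive: NOT ((a OR c) AND d) → (a AND c)
Note: A statement and its contrapositive are logically equivalent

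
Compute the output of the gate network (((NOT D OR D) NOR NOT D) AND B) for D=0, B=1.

Substituting: (((NOT 0 OR 0) NOR NOT 0) AND 1)
= 0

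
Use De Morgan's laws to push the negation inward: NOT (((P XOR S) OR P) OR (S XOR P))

NOT ((P XOR S) OR P) AND NOT (S XOR P)
De Morgan's: NOT(OR of terms) = AND of negations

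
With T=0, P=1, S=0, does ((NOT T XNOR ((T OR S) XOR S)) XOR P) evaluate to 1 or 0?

Substituting: ((NOT 0 XNOR ((0 OR 0) XOR 0)) XOR 1)
= 1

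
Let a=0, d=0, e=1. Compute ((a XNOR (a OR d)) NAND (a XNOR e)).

Substituting: ((0 XNOR (0 OR 0)) NAND (0 XNOR 1))
= 1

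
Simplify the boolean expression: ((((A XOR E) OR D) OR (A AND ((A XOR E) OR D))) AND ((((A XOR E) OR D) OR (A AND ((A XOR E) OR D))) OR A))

By absorption (E AND (E OR v) = E) then absorption (E OR (E AND v) = E):
= ((A XOR E) OR D)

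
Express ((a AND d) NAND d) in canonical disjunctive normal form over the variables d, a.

(NOT d AND NOT a) OR (NOT d AND a) OR (d AND NOT a)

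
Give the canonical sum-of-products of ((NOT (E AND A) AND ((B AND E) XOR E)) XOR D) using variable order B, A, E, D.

Σm(1, 2, 5, 7, 9, 11, 13, 15) = (NOT B AND NOT A AND NOT E AND D) OR (NOT B AND NOT A AND E AND NOT D) OR (NOT B AND A AND NOT E AND D) OR (NOT B AND A AND E AND D) OR (B AND NOT A AND NOT E AND D) OR (B AND NOT A AND E AND D) OR (B AND A AND NOT E AND D) OR (B AND A AND E AND D)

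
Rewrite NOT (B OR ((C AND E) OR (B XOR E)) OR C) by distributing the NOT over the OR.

NOT B AND NOT ((C AND E) OR (B XOR E)) AND NOT C
De Morgan's: NOT(OR of terms) = AND of negations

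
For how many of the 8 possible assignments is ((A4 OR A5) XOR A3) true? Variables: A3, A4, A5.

Satisfying assignments: (0,0,1), (0,1,0), (0,1,1), (1,0,0)
Count: 4 out of 8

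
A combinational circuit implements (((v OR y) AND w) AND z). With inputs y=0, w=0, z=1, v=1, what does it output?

Substituting: (((1 OR 0) AND 0) AND 1)
= 0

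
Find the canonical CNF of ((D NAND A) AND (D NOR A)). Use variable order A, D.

(A OR NOT D) AND (NOT A OR D) AND (NOT A OR NOT D)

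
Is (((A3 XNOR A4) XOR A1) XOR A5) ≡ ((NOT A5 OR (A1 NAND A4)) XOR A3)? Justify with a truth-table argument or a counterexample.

No. Counterexample: with A4=0, A3=0, A1=0, A5=1, Expression 1 = 0 but Expression 2 = 1.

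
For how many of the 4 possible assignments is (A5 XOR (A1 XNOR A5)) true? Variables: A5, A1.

Satisfying assignments: (0,0), (1,0)
Count: 2 out of 4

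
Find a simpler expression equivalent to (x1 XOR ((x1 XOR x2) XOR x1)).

By XOR self-cancellation ((E XOR v) XOR v = E):
= (x1 XOR x2)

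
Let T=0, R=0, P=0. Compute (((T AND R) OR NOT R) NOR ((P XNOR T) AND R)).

Substituting: (((0 AND 0) OR NOT 0) NOR ((0 XNOR 0) AND 0))
= 0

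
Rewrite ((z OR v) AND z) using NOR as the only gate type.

((((z NOR v) NOR (z NOR v)) NOR ((z NOR v) NOR (z NOR v))) NOR (z NOR z))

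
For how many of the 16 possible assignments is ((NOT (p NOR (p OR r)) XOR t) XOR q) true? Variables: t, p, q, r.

Satisfying assignments: (0,0,0,1), (0,0,1,0), (0,1,0,0), (0,1,0,1), (1,0,0,0), (1,0,1,1), (1,1,1,0), (1,1,1,1)
Count: 8 out of 16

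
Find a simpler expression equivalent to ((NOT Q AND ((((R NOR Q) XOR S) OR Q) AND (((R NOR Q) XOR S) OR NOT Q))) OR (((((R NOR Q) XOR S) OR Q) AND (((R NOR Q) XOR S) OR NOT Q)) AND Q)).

By distribution ((E AND v) OR (E AND NOT v) = E) then distribution ((E OR v) AND (E OR NOT v) = E):
= ((R NOR Q) XOR S)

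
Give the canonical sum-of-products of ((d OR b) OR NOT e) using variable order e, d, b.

Σm(0, 1, 2, 3, 5, 6, 7) = (NOT e AND NOT d AND NOT b) OR (NOT e AND NOT d AND b) OR (NOT e AND d AND NOT b) OR (NOT e AND d AND b) OR (e AND NOT d AND b) OR (e AND d AND NOT b) OR (e AND d AND b)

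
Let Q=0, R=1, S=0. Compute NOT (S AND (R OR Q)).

Substituting: NOT (0 AND (1 OR 0))
= 1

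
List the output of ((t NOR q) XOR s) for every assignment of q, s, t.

q | s | t | Output
------------------
0 | 0 | 0 | 1
0 | 0 | 1 | 0
0 | 1 | 0 | 0
0 | 1 | 1 | 1
1 | 0 | 0 | 0
1 | 0 | 1 | 0
1 | 1 | 0 | 1
1 | 1 | 1 | 1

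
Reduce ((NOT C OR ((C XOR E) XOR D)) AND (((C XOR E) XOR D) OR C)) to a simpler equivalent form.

By distribution ((E OR v) AND (E OR NOT v) = E):
= ((C XOR E) XOR D)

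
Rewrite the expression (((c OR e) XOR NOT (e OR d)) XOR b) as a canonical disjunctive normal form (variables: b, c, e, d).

(NOT b AND NOT c AND NOT e AND NOT d) OR (NOT b AND NOT c AND e AND NOT d) OR (NOT b AND NOT c AND e AND d) OR (NOT b AND c AND NOT e AND d) OR (NOT b AND c AND e AND NOT d) OR (NOT b AND c AND e AND d) OR (b AND NOT c AND NOT e AND d) OR (b AND c AND NOT e AND NOT d)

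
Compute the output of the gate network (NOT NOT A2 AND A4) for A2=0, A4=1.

Substituting: (NOT NOT 0 AND 1)
= 0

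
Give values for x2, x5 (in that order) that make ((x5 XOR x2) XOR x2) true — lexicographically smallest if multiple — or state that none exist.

x2=0, x5=1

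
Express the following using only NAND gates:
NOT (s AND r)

(((s NAND r) NAND (s NAND r)) NAND ((s NAND r) NAND (s NAND r)))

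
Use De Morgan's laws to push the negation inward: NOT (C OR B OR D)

NOT C AND NOT B AND NOT D
De Morgan's: NOT(OR of terms) = AND of negations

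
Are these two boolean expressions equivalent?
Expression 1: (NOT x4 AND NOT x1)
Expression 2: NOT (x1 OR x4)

Yes, they are equivalent — the two output columns agree on all 4 assignments:
x4 | x1 | Expression 1 | Expression 2
-------------------------------------
0 | 0 | 1 | 1
0 | 1 | 0 | 0
1 | 0 | 0 | 0
1 | 1 | 0 | 0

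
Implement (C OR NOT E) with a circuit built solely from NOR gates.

((C NOR (E NOR E)) NOR (C NOR (E NOR E)))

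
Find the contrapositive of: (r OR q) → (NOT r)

Contrapositive: r → NOT (r OR q)
Note: A statement and its contrapositive are logically equivalent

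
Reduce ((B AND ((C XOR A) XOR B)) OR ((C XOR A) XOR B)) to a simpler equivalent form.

By absorption (E OR (E AND v) = E):
= ((C XOR A) XOR B)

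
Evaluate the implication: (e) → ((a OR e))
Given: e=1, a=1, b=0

Antecedent (e) = 1; consequent ((a OR e)) = 1.
1 → 1 = 1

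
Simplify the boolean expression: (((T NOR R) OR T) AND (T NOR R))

By absorption (E AND (E OR v) = E):
= (T NOR R)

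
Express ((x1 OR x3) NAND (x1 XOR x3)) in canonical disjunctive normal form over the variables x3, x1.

(NOT x3 AND NOT x1) OR (x3 AND x1)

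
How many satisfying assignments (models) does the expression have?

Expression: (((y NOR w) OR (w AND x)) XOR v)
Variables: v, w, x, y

Satisfying assignments: (0,0,0,0), (0,0,1,0), (0,1,1,0), (0,1,1,1), (1,0,0,1), (1,0,1,1), (1,1,0,0), (1,1,0,1)
Count: 8 out of 16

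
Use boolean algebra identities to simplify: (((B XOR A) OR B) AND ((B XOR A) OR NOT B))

By distribution ((E OR v) AND (E OR NOT v) = E):
= (B XOR A)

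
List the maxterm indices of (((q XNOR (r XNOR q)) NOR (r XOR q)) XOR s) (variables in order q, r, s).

ΠM(1, 2, 4, 6) = (q OR r OR NOT s) AND (q OR NOT r OR s) AND (NOT q OR r OR s) AND (NOT q OR NOT r OR s)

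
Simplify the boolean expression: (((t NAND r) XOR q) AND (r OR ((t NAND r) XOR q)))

By absorption (E AND (E OR v) = E):
= ((t NAND r) XOR q)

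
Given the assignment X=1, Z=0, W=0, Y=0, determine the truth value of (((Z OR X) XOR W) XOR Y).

Substituting: (((0 OR 1) XOR 0) XOR 0)
= 1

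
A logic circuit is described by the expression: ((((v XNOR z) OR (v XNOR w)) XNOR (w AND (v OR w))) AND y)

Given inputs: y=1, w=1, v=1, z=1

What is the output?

Substituting: ((((1 XNOR 1) OR (1 XNOR 1)) XNOR (1 AND (1 OR 1))) AND 1)
= 1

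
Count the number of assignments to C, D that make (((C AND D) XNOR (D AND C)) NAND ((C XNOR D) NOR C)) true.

Satisfying assignments: (0,0), (1,0), (1,1)
Count: 3 out of 4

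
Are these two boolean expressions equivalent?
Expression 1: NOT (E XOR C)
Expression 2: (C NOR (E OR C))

No. Counterexample: with C=1, E=1, Expression 1 = 1 but Expression 2 = 0.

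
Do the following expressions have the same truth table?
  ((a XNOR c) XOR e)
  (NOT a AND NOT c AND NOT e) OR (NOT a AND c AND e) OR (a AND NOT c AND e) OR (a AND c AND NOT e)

Yes, they are equivalent — the two output columns agree on all 8 assignments:
a | c | e | Expression 1 | Expression 2
---------------------------------------
0 | 0 | 0 | 1 | 1
0 | 0 | 1 | 0 | 0
0 | 1 | 0 | 0 | 0
0 | 1 | 1 | 1 | 1
1 | 0 | 0 | 0 | 0
1 | 0 | 1 | 1 | 1
1 | 1 | 0 | 1 | 1
1 | 1 | 1 | 0 | 0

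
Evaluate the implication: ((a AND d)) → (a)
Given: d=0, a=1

Antecedent ((a AND d)) = 0; consequent (a) = 1.
0 → 1 = 1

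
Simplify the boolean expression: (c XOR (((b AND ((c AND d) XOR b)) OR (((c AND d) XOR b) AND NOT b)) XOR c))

By XOR self-cancellation ((E XOR v) XOR v = E) then distribution ((E AND v) OR (E AND NOT v) = E):
= ((c AND d) XOR b)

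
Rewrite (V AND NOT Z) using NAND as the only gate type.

((V NAND (Z NAND Z)) NAND (V NAND (Z NAND Z)))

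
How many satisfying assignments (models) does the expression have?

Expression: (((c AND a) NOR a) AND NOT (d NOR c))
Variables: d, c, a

Satisfying assignments: (0,1,0), (1,0,0), (1,1,0)
Count: 3 out of 8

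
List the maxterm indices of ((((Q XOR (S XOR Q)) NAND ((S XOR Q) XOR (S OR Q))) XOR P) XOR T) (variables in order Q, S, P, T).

ΠM(1, 2, 5, 6, 9, 10, 12, 15) = (Q OR S OR P OR NOT T) AND (Q OR S OR NOT P OR T) AND (Q OR NOT S OR P OR NOT T) AND (Q OR NOT S OR NOT P OR T) AND (NOT Q OR S OR P OR NOT T) AND (NOT Q OR S OR NOT P OR T) AND (NOT Q OR NOT S OR P OR T) AND (NOT Q OR NOT S OR NOT P OR NOT T)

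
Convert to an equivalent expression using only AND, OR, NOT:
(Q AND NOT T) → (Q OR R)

NOT (Q AND NOT T) OR (Q OR R)
(Implication elimination: A → B = NOT A OR B)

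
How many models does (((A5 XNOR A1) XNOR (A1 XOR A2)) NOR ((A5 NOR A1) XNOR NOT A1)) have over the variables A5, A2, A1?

Satisfying assignments: (1,1,0)
Count: 1 out of 8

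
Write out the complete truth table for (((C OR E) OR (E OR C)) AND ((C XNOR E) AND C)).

E | C | Output
--------------
0 | 0 | 0
0 | 1 | 0
1 | 0 | 0
1 | 1 | 1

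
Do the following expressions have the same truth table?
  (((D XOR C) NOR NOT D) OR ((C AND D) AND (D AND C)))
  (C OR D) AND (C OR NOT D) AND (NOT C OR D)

Yes, they are equivalent — the two output columns agree on all 4 assignments:
C | D | Expression 1 | Expression 2
-----------------------------------
0 | 0 | 0 | 0
0 | 1 | 0 | 0
1 | 0 | 0 | 0
1 | 1 | 1 | 1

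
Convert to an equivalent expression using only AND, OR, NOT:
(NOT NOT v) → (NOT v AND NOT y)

NOT v OR (NOT v AND NOT y)
(Implication elimination: A → B = NOT A OR B)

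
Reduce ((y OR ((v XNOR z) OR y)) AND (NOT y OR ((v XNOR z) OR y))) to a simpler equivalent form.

By distribution ((E OR v) AND (E OR NOT v) = E):
= ((v XNOR z) OR y)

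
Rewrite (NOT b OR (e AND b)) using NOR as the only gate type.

(((b NOR b) NOR ((e NOR e) NOR (b NOR b))) NOR ((b NOR b) NOR ((e NOR e) NOR (b NOR b))))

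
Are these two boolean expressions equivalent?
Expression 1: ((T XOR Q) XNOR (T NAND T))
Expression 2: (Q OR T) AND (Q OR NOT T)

Yes, they are equivalent — the two output columns agree on all 4 assignments:
Q | T | Expression 1 | Expression 2
-----------------------------------
0 | 0 | 0 | 0
0 | 1 | 0 | 0
1 | 0 | 1 | 1
1 | 1 | 1 | 1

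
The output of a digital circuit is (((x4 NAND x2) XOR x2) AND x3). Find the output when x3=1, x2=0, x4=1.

Substituting: (((1 NAND 0) XOR 0) AND 1)
= 1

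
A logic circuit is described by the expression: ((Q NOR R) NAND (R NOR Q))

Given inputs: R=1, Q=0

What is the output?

Substituting: ((0 NOR 1) NAND (1 NOR 0))
= 1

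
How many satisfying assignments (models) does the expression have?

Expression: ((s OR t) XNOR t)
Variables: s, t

Satisfying assignments: (0,0), (0,1), (1,1)
Count: 3 out of 4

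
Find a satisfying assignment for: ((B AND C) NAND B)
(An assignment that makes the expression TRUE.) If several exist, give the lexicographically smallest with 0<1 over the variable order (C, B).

C=0, B=0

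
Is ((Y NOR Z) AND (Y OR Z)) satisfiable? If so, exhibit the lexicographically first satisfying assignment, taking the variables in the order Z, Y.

UNSATISFIABLE - no assignment makes this expression true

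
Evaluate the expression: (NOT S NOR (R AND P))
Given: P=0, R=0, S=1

Substituting: (NOT 1 NOR (0 AND 0))
= 1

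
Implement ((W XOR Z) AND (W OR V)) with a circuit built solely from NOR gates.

((((((W NOR Z) NOR (W NOR Z)) NOR ((W NOR Z) NOR (W NOR Z))) NOR ((((W NOR W) NOR (Z NOR Z)) NOR ((W NOR W) NOR (Z NOR Z))) NOR (((W NOR W) NOR (Z NOR Z)) NOR ((W NOR W) NOR (Z NOR Z))))) NOR ((((W NOR Z) NOR (W NOR Z)) NOR ((W NOR Z) NOR (W NOR Z))) NOR ((((W NOR W) NOR (Z NOR Z)) NOR ((W NOR W) NOR (Z NOR Z))) NOR (((W NOR W) NOR (Z NOR Z)) NOR ((W NOR W) NOR (Z NOR Z)))))) NOR (((W NOR V) NOR (W NOR V)) NOR ((W NOR V) NOR (W NOR V))))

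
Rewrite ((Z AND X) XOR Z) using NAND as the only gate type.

((((Z NAND X) NAND (Z NAND X)) NAND (((Z NAND X) NAND (Z NAND X)) NAND Z)) NAND (Z NAND (((Z NAND X) NAND (Z NAND X)) NAND Z)))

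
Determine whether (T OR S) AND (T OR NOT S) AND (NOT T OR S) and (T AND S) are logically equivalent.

Yes, they are equivalent — the two output columns agree on all 4 assignments:
T | S | Expression 1 | Expression 2
-----------------------------------
0 | 0 | 0 | 0
0 | 1 | 0 | 0
1 | 0 | 0 | 0
1 | 1 | 1 | 1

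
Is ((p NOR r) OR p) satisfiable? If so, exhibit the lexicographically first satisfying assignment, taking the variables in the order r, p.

r=0, p=0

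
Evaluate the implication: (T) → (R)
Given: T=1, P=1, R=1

Antecedent (T) = 1; consequent (R) = 1.
1 → 1 = 1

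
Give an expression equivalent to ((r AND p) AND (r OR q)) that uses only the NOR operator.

((((r NOR r) NOR (p NOR p)) NOR ((r NOR r) NOR (p NOR p))) NOR (((r NOR q) NOR (r NOR q)) NOR ((r NOR q) NOR (r NOR q))))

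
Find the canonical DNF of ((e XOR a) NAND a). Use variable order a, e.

(NOT a AND NOT e) OR (NOT a AND e) OR (a AND e)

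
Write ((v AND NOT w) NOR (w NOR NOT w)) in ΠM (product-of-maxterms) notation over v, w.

ΠM(2) = (NOT v OR w)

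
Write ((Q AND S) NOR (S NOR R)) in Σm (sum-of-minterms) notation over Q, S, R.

Σm(1, 2, 3, 5) = (NOT Q AND NOT S AND R) OR (NOT Q AND S AND NOT R) OR (NOT Q AND S AND R) OR (Q AND NOT S AND R)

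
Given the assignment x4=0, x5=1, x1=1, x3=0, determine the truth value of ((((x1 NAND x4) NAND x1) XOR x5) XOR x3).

Substituting: ((((1 NAND 0) NAND 1) XOR 1) XOR 0)
= 1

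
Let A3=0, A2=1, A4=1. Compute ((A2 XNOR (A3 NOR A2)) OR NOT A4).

Substituting: ((1 XNOR (0 NOR 1)) OR NOT 1)
= 0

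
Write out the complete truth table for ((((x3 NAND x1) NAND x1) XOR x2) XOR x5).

x2 | x1 | x5 | x3 | Output
--------------------------
0 | 0 | 0 | 0 | 1
0 | 0 | 0 | 1 | 1
0 | 0 | 1 | 0 | 0
0 | 0 | 1 | 1 | 0
0 | 1 | 0 | 0 | 0
0 | 1 | 0 | 1 | 1
0 | 1 | 1 | 0 | 1
0 | 1 | 1 | 1 | 0
1 | 0 | 0 | 0 | 0
1 | 0 | 0 | 1 | 0
1 | 0 | 1 | 0 | 1
1 | 0 | 1 | 1 | 1
1 | 1 | 0 | 0 | 1
1 | 1 | 0 | 1 | 0
1 | 1 | 1 | 0 | 0
1 | 1 | 1 | 1 | 1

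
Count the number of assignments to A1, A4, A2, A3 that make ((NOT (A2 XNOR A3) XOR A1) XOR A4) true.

Satisfying assignments: (0,0,0,1), (0,0,1,0), (0,1,0,0), (0,1,1,1), (1,0,0,0), (1,0,1,1), (1,1,0,1), (1,1,1,0)
Count: 8 out of 16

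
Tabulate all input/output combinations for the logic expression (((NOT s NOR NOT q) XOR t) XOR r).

t | q | s | r | Output
----------------------
0 | 0 | 0 | 0 | 0
0 | 0 | 0 | 1 | 1
0 | 0 | 1 | 0 | 0
0 | 0 | 1 | 1 | 1
0 | 1 | 0 | 0 | 0
0 | 1 | 0 | 1 | 1
0 | 1 | 1 | 0 | 1
0 | 1 | 1 | 1 | 0
1 | 0 | 0 | 0 | 1
1 | 0 | 0 | 1 | 0
1 | 0 | 1 | 0 | 1
1 | 0 | 1 | 1 | 0
1 | 1 | 0 | 0 | 1
1 | 1 | 0 | 1 | 0
1 | 1 | 1 | 0 | 0
1 | 1 | 1 | 1 | 1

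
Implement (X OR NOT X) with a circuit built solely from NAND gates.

((X NAND X) NAND ((X NAND X) NAND (X NAND X)))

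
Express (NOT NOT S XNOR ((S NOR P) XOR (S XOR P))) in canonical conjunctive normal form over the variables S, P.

(S OR P) AND (S OR NOT P) AND (NOT S OR NOT P)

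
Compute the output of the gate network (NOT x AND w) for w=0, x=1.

Substituting: (NOT 1 AND 0)
= 0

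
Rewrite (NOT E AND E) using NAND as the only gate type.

(((E NAND E) NAND E) NAND ((E NAND E) NAND E))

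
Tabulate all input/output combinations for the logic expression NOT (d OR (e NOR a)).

a | d | e | Output
------------------
0 | 0 | 0 | 0
0 | 0 | 1 | 1
0 | 1 | 0 | 0
0 | 1 | 1 | 0
1 | 0 | 0 | 1
1 | 0 | 1 | 1
1 | 1 | 0 | 0
1 | 1 | 1 | 0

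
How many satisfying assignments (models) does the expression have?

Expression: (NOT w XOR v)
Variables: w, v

Satisfying assignments: (0,0), (1,1)
Count: 2 out of 4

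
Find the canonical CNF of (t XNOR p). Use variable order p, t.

(p OR NOT t) AND (NOT p OR t)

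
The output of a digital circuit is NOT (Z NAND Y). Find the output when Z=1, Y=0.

Substituting: NOT (1 NAND 0)
= 0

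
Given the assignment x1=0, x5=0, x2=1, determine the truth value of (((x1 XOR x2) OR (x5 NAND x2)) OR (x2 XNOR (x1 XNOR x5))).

Substituting: (((0 XOR 1) OR (0 NAND 1)) OR (1 XNOR (0 XNOR 0)))
= 1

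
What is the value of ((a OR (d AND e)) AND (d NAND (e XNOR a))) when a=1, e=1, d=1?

Substituting: ((1 OR (1 AND 1)) AND (1 NAND (1 XNOR 1)))
= 0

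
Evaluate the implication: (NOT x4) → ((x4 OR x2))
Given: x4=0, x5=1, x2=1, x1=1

Antecedent (NOT x4) = 1; consequent ((x4 OR x2)) = 1.
1 → 1 = 1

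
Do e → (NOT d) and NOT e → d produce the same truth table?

No, Inverse is not equivalent to original (counterexample: c=0, e=0, d=0)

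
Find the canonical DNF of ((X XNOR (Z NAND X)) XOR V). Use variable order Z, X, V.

(NOT Z AND NOT X AND V) OR (NOT Z AND X AND NOT V) OR (Z AND NOT X AND V) OR (Z AND X AND V)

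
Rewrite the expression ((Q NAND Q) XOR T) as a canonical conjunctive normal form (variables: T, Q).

(T OR NOT Q) AND (NOT T OR Q)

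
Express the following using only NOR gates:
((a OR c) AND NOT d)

((((a NOR c) NOR (a NOR c)) NOR ((a NOR c) NOR (a NOR c))) NOR ((d NOR d) NOR (d NOR d)))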